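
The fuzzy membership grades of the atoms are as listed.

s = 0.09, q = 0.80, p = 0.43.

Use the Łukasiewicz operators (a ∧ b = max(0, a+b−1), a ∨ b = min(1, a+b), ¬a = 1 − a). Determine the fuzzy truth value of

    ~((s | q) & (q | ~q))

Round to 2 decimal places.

0.11

s | q = min(1, a+b) on (0.09, 0.80) = 0.89
~q = 1 − 0.80 = 0.20
q | ~q = min(1, a+b) on (0.80, 0.20) = 1.00
(s | q) & (q | ~q) = max(0, a+b−1) on (0.89, 1.00) = 0.89
~((s | q) & (q | ~q)) = 1 − 0.89 = 0.11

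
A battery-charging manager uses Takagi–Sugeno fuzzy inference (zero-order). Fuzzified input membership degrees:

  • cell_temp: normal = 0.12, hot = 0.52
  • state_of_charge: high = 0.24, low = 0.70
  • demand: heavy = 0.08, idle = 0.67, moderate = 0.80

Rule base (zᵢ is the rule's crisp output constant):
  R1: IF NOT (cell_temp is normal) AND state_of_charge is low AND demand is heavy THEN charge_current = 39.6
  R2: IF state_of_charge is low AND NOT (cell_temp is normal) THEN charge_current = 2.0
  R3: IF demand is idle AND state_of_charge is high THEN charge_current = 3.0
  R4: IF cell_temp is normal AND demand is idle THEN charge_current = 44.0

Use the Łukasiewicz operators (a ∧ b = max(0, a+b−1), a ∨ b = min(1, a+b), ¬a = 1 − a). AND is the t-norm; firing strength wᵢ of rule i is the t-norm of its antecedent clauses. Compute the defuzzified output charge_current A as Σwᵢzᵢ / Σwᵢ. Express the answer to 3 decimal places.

2.000

R1 (z=39.6): ¬normal=1−0.12=0.88, low=0.70, heavy=0.08; AND[max(0, a+b−1)] → w = 0.00
R2 (z=2.0): low=0.70, ¬normal=1−0.12=0.88; AND[max(0, a+b−1)] → w = 0.58
R3 (z=3.0): idle=0.67, high=0.24; AND[max(0, a+b−1)] → w = 0.00
R4 (z=44.0): normal=0.12, idle=0.67; AND[max(0, a+b−1)] → w = 0.00
Weighted average = (0.00·39.6 + 0.58·2.0 + 0.00·3.0 + 0.00·44.0) / (0.00 + 0.58 + 0.00 + 0.00)
  = 1.1600 / 0.5800 = 2.000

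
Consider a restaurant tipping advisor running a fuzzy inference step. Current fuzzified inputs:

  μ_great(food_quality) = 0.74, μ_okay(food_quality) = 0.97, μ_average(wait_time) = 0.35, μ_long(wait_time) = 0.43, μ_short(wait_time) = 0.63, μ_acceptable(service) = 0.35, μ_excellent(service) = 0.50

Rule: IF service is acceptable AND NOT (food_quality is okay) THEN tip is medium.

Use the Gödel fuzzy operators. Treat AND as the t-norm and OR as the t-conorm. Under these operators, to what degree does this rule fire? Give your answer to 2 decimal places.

0.03

firing strength: acceptable=0.35, ¬okay=1−0.97=0.03; AND[min(a, b)] → w = 0.03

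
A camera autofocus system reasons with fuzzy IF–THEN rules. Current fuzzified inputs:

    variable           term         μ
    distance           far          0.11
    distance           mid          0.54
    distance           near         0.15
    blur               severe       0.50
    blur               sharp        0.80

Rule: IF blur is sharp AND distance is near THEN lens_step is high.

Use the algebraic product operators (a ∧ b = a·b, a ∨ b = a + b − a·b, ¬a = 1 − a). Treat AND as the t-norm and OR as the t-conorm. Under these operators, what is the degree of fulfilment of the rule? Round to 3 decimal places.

0.120

firing strength: sharp=0.80, near=0.15; AND[a·b] → w = 0.1200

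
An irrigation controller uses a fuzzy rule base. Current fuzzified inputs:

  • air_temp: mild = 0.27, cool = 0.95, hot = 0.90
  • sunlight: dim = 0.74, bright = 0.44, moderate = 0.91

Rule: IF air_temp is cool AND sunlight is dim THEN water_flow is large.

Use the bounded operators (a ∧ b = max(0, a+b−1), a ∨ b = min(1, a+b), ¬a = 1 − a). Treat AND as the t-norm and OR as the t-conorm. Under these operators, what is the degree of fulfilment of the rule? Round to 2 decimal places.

firing strength: cool=0.95, dim=0.74; AND[max(0, a+b−1)] → w = 0.69

0.69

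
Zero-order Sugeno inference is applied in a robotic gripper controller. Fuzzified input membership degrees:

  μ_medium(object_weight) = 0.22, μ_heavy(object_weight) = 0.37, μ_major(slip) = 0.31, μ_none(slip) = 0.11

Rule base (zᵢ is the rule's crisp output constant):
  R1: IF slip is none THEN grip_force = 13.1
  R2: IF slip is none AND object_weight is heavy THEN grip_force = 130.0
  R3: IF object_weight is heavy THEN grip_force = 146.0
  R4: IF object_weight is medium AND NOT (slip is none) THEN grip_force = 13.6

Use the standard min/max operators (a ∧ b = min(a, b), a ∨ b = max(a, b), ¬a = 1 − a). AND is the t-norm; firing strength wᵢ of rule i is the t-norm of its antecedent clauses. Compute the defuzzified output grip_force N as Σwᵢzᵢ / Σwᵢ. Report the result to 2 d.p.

R1 (z=13.1): none=0.11 → w = 0.11
R2 (z=130.0): none=0.11, heavy=0.37; AND[min(a, b)] → w = 0.11
R3 (z=146.0): heavy=0.37 → w = 0.37
R4 (z=13.6): medium=0.22, ¬none=1−0.11=0.89; AND[min(a, b)] → w = 0.22
Weighted average = (0.11·13.1 + 0.11·130.0 + 0.37·146.0 + 0.22·13.6) / (0.11 + 0.11 + 0.37 + 0.22)
  = 72.7530 / 0.8100 = 89.82

89.82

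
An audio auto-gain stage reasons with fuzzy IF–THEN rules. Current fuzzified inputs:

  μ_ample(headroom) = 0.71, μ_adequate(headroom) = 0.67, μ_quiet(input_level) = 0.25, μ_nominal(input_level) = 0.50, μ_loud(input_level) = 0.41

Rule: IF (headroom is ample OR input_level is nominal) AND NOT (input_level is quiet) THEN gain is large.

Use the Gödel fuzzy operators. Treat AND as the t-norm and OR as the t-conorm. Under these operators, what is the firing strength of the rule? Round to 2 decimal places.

0.71

firing strength: (ample=0.71 OR nominal=0.50) = 0.71; AND[min(a, b)] with ¬quiet=1−0.25=0.75 → w = 0.71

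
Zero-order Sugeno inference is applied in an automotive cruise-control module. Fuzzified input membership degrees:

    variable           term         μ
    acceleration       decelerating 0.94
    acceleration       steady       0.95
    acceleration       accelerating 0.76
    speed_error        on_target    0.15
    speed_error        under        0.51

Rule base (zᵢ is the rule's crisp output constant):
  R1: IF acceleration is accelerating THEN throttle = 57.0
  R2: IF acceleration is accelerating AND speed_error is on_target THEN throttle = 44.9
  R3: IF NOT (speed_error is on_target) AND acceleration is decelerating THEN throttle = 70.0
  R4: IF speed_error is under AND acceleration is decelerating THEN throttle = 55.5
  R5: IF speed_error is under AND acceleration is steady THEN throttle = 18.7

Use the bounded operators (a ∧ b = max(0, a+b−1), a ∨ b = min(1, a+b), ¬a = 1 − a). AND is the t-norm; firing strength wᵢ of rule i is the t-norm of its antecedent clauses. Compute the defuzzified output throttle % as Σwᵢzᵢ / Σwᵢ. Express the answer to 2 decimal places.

53.74

R1 (z=57.0): accelerating=0.76 → w = 0.76
R2 (z=44.9): accelerating=0.76, on_target=0.15; AND[max(0, a+b−1)] → w = 0.00
R3 (z=70.0): ¬on_target=1−0.15=0.85, decelerating=0.94; AND[max(0, a+b−1)] → w = 0.79
R4 (z=55.5): under=0.51, decelerating=0.94; AND[max(0, a+b−1)] → w = 0.45
R5 (z=18.7): under=0.51, steady=0.95; AND[max(0, a+b−1)] → w = 0.46
Weighted average = (0.76·57.0 + 0.00·44.9 + 0.79·70.0 + 0.45·55.5 + 0.46·18.7) / (0.76 + 0.00 + 0.79 + 0.45 + 0.46)
  = 132.1970 / 2.4600 = 53.74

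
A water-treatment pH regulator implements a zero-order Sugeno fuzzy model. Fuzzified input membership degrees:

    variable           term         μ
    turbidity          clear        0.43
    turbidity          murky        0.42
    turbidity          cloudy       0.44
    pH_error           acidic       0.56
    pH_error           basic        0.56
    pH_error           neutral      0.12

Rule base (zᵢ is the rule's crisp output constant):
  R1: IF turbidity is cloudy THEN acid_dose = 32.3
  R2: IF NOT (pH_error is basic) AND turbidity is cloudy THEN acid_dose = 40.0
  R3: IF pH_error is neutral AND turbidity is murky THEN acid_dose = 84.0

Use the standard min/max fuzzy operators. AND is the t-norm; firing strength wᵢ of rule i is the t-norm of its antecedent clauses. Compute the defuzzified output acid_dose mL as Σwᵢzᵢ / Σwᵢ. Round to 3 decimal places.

R1 (z=32.3): cloudy=0.44 → w = 0.44
R2 (z=40.0): ¬basic=1−0.56=0.44, cloudy=0.44; AND[min(a, b)] → w = 0.44
R3 (z=84.0): neutral=0.12, murky=0.42; AND[min(a, b)] → w = 0.12
Weighted average = (0.44·32.3 + 0.44·40.0 + 0.12·84.0) / (0.44 + 0.44 + 0.12)
  = 41.8920 / 1.0000 = 41.892

41.892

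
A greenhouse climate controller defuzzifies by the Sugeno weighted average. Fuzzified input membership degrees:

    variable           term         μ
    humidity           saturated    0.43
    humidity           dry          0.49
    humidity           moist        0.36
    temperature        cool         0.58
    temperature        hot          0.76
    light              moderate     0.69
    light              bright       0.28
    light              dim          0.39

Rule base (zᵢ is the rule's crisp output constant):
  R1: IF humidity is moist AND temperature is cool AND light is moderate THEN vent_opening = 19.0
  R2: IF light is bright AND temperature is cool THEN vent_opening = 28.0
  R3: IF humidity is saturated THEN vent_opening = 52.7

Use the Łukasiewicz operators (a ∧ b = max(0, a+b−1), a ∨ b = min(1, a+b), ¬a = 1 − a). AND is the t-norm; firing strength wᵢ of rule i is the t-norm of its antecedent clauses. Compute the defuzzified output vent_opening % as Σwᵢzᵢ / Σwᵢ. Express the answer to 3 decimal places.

52.700

R1 (z=19.0): moist=0.36, cool=0.58, moderate=0.69; AND[max(0, a+b−1)] → w = 0.00
R2 (z=28.0): bright=0.28, cool=0.58; AND[max(0, a+b−1)] → w = 0.00
R3 (z=52.7): saturated=0.43 → w = 0.43
Weighted average = (0.00·19.0 + 0.00·28.0 + 0.43·52.7) / (0.00 + 0.00 + 0.43)
  = 22.6610 / 0.4300 = 52.700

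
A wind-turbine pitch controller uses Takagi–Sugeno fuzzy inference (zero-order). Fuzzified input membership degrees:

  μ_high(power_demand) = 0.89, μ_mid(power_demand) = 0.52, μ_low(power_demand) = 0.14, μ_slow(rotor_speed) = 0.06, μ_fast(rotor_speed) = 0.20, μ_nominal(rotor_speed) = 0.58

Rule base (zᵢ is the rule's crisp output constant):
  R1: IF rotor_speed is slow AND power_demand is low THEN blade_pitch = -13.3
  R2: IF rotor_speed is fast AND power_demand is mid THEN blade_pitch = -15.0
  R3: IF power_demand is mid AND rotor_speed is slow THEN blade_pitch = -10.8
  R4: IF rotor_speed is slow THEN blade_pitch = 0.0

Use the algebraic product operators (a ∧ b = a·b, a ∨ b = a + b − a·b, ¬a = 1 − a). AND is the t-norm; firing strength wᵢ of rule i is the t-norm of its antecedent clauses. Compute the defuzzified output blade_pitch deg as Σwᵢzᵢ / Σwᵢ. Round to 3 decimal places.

R1 (z=-13.3): slow=0.06, low=0.14; AND[a·b] → w = 0.0084
R2 (z=-15.0): fast=0.20, mid=0.52; AND[a·b] → w = 0.1040
R3 (z=-10.8): mid=0.52, slow=0.06; AND[a·b] → w = 0.0312
R4 (z=0.0): slow=0.06 → w = 0.0600
Weighted average = (0.0084·-13.3 + 0.1040·-15.0 + 0.0312·-10.8 + 0.0600·0.0) / (0.0084 + 0.1040 + 0.0312 + 0.0600)
  = -2.0087 / 0.2036 = -9.866

-9.866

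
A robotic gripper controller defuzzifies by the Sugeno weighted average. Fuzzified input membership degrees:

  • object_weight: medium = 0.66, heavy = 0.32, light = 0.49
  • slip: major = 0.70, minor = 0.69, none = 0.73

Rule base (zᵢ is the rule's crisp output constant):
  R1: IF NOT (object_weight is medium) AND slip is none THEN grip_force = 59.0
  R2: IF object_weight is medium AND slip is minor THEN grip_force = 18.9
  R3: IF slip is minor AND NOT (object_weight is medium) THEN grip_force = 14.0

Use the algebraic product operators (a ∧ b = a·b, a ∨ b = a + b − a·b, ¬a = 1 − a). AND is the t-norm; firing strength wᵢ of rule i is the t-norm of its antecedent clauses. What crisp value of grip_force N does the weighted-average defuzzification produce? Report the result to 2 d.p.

28.28

R1 (z=59.0): ¬medium=1−0.66=0.34, none=0.73; AND[a·b] → w = 0.2482
R2 (z=18.9): medium=0.66, minor=0.69; AND[a·b] → w = 0.4554
R3 (z=14.0): minor=0.69, ¬medium=1−0.66=0.34; AND[a·b] → w = 0.2346
Weighted average = (0.2482·59.0 + 0.4554·18.9 + 0.2346·14.0) / (0.2482 + 0.4554 + 0.2346)
  = 26.5353 / 0.9382 = 28.28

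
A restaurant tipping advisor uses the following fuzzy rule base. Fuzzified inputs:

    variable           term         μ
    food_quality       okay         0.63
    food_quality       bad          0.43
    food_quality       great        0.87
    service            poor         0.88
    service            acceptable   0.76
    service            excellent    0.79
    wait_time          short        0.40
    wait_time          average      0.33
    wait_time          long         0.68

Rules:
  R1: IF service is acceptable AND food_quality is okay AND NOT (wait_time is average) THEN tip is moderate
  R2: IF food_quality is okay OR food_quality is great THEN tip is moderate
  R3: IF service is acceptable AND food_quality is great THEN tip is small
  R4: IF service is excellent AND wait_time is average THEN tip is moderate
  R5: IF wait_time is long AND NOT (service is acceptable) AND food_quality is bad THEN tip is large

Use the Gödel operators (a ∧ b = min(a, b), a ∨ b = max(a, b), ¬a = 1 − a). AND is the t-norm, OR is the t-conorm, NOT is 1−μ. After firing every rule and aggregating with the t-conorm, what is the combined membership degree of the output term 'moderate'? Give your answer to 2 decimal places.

R1: acceptable=0.76, okay=0.63, ¬average=1−0.33=0.67; AND[min(a, b)] → w = 0.63
R2: okay=0.63, great=0.87; OR[max(a, b)] → w = 0.87
R3: acceptable=0.76, great=0.87; AND[min(a, b)] → w = 0.76
R4: excellent=0.79, average=0.33; AND[min(a, b)] → w = 0.33
R5: long=0.68, ¬acceptable=1−0.76=0.24, bad=0.43; AND[min(a, b)] → w = 0.24
Rules with consequent 'moderate': {R1, R2, R4} → strengths 0.63, 0.87, 0.33
Aggregate via t-conorm [max(a, b)]: 0.87

0.87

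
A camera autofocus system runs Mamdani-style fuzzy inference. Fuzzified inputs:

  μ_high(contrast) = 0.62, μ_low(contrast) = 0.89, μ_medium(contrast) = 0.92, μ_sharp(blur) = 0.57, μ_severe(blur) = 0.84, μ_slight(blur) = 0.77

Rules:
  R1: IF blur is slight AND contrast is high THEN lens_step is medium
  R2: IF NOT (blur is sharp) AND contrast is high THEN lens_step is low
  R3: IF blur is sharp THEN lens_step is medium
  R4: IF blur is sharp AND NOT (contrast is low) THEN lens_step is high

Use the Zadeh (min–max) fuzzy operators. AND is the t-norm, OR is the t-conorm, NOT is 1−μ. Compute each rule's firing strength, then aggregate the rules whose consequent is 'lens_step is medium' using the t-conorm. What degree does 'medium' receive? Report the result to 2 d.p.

0.62

R1: slight=0.77, high=0.62; AND[min(a, b)] → w = 0.62
R2: ¬sharp=1−0.57=0.43, high=0.62; AND[min(a, b)] → w = 0.43
R3: sharp=0.57 → w = 0.57
R4: sharp=0.57, ¬low=1−0.89=0.11; AND[min(a, b)] → w = 0.11
Rules with consequent 'medium': {R1, R3} → strengths 0.62, 0.57
Aggregate via t-conorm [max(a, b)]: 0.62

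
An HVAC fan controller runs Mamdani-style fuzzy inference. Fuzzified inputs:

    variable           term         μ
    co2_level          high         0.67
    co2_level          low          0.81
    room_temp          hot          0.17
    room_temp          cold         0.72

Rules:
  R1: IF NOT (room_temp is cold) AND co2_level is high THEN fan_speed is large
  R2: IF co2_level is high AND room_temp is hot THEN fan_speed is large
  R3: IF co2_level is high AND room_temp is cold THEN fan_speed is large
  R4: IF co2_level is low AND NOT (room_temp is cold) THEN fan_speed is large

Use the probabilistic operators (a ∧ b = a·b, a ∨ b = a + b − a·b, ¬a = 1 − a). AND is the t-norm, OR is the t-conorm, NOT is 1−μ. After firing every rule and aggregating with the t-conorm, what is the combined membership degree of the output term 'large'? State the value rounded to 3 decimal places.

R1: ¬cold=1−0.72=0.28, high=0.67; AND[a·b] → w = 0.1876
R2: high=0.67, hot=0.17; AND[a·b] → w = 0.1139
R3: high=0.67, cold=0.72; AND[a·b] → w = 0.4824
R4: low=0.81, ¬cold=1−0.72=0.28; AND[a·b] → w = 0.2268
Rules with consequent 'large': {R1, R2, R3, R4} → strengths 0.1876, 0.1139, 0.4824, 0.2268
Aggregate via t-conorm [a + b − a·b]: 0.7119

0.712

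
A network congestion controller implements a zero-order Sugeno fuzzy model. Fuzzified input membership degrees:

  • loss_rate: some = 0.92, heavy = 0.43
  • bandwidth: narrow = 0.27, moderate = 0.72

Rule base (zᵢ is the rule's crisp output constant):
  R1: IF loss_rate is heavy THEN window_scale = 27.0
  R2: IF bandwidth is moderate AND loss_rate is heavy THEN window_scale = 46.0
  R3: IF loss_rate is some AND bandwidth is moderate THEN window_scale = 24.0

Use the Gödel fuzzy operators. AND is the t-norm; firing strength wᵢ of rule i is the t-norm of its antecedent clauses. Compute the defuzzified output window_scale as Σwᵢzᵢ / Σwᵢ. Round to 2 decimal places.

R1 (z=27.0): heavy=0.43 → w = 0.43
R2 (z=46.0): moderate=0.72, heavy=0.43; AND[min(a, b)] → w = 0.43
R3 (z=24.0): some=0.92, moderate=0.72; AND[min(a, b)] → w = 0.72
Weighted average = (0.43·27.0 + 0.43·46.0 + 0.72·24.0) / (0.43 + 0.43 + 0.72)
  = 48.6700 / 1.5800 = 30.80

30.80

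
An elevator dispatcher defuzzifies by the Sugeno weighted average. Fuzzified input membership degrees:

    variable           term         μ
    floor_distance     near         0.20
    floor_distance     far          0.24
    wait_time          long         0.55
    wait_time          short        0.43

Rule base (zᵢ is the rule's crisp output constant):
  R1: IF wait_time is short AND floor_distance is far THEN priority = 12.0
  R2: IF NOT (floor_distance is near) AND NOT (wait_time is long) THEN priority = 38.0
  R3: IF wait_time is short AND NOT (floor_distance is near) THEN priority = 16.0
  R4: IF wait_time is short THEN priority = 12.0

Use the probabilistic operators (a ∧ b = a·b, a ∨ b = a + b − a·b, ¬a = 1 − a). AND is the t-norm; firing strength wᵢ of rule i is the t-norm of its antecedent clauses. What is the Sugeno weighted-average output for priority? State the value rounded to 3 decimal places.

20.678

R1 (z=12.0): short=0.43, far=0.24; AND[a·b] → w = 0.1032
R2 (z=38.0): ¬near=1−0.20=0.80, ¬long=1−0.55=0.45; AND[a·b] → w = 0.3600
R3 (z=16.0): short=0.43, ¬near=1−0.20=0.80; AND[a·b] → w = 0.3440
R4 (z=12.0): short=0.43 → w = 0.4300
Weighted average = (0.1032·12.0 + 0.3600·38.0 + 0.3440·16.0 + 0.4300·12.0) / (0.1032 + 0.3600 + 0.3440 + 0.4300)
  = 25.5824 / 1.2372 = 20.678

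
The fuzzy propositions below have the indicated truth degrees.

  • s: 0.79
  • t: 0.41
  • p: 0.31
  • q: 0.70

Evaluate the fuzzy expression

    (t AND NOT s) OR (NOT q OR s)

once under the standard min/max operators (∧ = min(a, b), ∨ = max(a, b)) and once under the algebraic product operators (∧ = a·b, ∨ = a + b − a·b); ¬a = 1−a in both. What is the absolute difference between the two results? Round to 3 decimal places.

0.076

Under standard min/max:
  NOT s = 1 − 0.79 = 0.21
  t AND NOT s = min(a, b) on (0.41, 0.21) = 0.21
  NOT q = 1 − 0.70 = 0.30
  NOT q OR s = max(a, b) on (0.30, 0.79) = 0.79
  (t AND NOT s) OR (NOT q OR s) = max(a, b) on (0.21, 0.79) = 0.79
  → value = 0.7900
Under algebraic product:
  NOT s = 1 − 0.7900 = 0.2100
  t AND NOT s = a·b on (0.4100, 0.2100) = 0.0861
  NOT q = 1 − 0.7000 = 0.3000
  NOT q OR s = a + b − a·b on (0.3000, 0.7900) = 0.8530
  (t AND NOT s) OR (NOT q OR s) = a + b − a·b on (0.0861, 0.8530) = 0.8657
  → value = 0.8657
|0.7900 − 0.8657| = 0.076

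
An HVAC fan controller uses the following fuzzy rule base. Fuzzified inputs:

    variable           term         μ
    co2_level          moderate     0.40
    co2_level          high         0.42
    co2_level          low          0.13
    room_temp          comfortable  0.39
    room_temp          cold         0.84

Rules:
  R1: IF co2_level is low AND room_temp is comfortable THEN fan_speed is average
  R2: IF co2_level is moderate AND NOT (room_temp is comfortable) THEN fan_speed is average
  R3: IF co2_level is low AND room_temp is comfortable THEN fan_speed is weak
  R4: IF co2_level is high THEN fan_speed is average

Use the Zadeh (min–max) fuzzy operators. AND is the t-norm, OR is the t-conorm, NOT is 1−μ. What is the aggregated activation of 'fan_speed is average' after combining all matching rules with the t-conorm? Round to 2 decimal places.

R1: low=0.13, comfortable=0.39; AND[min(a, b)] → w = 0.13
R2: moderate=0.40, ¬comfortable=1−0.39=0.61; AND[min(a, b)] → w = 0.40
R3: low=0.13, comfortable=0.39; AND[min(a, b)] → w = 0.13
R4: high=0.42 → w = 0.42
Rules with consequent 'average': {R1, R2, R4} → strengths 0.13, 0.40, 0.42
Aggregate via t-conorm [max(a, b)]: 0.42

0.42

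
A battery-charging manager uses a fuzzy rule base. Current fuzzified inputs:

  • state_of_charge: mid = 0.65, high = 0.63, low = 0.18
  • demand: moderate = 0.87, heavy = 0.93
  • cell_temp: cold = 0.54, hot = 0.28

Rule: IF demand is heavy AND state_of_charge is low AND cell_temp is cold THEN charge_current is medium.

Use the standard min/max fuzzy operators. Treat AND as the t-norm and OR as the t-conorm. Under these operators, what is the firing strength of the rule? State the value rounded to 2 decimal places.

0.18

firing strength: heavy=0.93, low=0.18, cold=0.54; AND[min(a, b)] → w = 0.18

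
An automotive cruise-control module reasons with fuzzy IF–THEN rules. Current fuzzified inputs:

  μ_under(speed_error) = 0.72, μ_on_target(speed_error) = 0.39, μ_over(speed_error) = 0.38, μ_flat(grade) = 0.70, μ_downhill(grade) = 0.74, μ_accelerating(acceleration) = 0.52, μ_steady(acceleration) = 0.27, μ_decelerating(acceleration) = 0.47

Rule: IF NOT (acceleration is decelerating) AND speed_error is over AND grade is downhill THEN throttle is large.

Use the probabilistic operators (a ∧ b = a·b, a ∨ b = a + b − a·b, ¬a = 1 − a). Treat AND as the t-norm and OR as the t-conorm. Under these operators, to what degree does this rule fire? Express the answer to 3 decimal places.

firing strength: ¬decelerating=1−0.47=0.53, over=0.38, downhill=0.74; AND[a·b] → w = 0.1490

0.149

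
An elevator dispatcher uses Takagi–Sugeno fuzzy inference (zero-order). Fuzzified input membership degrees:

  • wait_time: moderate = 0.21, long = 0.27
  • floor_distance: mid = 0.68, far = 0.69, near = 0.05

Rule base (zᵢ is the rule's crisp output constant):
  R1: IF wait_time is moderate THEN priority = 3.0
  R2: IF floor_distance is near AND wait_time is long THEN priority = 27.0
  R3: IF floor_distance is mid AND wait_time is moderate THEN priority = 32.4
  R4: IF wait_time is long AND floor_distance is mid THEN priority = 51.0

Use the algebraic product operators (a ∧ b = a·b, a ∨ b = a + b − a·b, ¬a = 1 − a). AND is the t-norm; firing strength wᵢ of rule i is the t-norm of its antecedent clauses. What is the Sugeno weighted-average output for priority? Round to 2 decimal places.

R1 (z=3.0): moderate=0.21 → w = 0.2100
R2 (z=27.0): near=0.05, long=0.27; AND[a·b] → w = 0.0135
R3 (z=32.4): mid=0.68, moderate=0.21; AND[a·b] → w = 0.1428
R4 (z=51.0): long=0.27, mid=0.68; AND[a·b] → w = 0.1836
Weighted average = (0.2100·3.0 + 0.0135·27.0 + 0.1428·32.4 + 0.1836·51.0) / (0.2100 + 0.0135 + 0.1428 + 0.1836)
  = 14.9848 / 0.5499 = 27.25

27.25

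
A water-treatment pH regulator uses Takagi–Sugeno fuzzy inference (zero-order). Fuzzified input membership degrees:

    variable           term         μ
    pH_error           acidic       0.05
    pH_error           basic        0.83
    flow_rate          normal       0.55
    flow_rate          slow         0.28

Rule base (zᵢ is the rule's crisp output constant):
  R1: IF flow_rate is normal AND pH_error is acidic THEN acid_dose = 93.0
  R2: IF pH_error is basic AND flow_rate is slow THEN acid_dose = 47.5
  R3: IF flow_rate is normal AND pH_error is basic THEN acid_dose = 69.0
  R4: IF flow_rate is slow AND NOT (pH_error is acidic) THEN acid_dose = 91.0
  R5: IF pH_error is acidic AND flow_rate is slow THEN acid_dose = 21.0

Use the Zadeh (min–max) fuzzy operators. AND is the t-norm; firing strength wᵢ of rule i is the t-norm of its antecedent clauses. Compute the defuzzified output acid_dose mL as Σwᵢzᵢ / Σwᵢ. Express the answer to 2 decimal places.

68.12

R1 (z=93.0): normal=0.55, acidic=0.05; AND[min(a, b)] → w = 0.05
R2 (z=47.5): basic=0.83, slow=0.28; AND[min(a, b)] → w = 0.28
R3 (z=69.0): normal=0.55, basic=0.83; AND[min(a, b)] → w = 0.55
R4 (z=91.0): slow=0.28, ¬acidic=1−0.05=0.95; AND[min(a, b)] → w = 0.28
R5 (z=21.0): acidic=0.05, slow=0.28; AND[min(a, b)] → w = 0.05
Weighted average = (0.05·93.0 + 0.28·47.5 + 0.55·69.0 + 0.28·91.0 + 0.05·21.0) / (0.05 + 0.28 + 0.55 + 0.28 + 0.05)
  = 82.4300 / 1.2100 = 68.12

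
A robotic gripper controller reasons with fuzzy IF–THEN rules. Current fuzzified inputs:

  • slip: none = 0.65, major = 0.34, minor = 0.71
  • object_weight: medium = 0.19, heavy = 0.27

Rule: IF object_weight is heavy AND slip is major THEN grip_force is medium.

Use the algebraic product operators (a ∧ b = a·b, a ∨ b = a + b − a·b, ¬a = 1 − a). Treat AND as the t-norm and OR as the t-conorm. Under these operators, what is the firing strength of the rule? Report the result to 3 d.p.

firing strength: heavy=0.27, major=0.34; AND[a·b] → w = 0.0918

0.092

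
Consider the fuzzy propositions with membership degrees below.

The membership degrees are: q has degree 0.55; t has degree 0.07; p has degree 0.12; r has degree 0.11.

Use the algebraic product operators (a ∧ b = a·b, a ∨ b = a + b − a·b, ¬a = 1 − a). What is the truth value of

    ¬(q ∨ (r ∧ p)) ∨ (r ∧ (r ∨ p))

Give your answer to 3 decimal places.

0.457

r ∧ p = a·b on (0.1100, 0.1200) = 0.0132
q ∨ (r ∧ p) = a + b − a·b on (0.5500, 0.0132) = 0.5559
¬(q ∨ (r ∧ p)) = 1 − 0.5559 = 0.4441
r ∨ p = a + b − a·b on (0.1100, 0.1200) = 0.2168
r ∧ (r ∨ p) = a·b on (0.1100, 0.2168) = 0.0238
¬(q ∨ (r ∧ p)) ∨ (r ∧ (r ∨ p)) = a + b − a·b on (0.4441, 0.0238) = 0.4573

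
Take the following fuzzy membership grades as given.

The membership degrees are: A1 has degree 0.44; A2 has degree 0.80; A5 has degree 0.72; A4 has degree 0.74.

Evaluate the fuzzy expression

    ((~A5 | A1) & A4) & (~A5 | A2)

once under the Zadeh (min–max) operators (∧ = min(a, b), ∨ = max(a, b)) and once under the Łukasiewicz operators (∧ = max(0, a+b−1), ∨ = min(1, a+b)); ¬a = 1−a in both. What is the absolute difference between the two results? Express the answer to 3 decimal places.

0.020

Under Zadeh (min–max):
  ~A5 = 1 − 0.72 = 0.28
  ~A5 | A1 = max(a, b) on (0.28, 0.44) = 0.44
  (~A5 | A1) & A4 = min(a, b) on (0.44, 0.74) = 0.44
  ~A5 = 1 − 0.72 = 0.28
  ~A5 | A2 = max(a, b) on (0.28, 0.80) = 0.80
  ((~A5 | A1) & A4) & (~A5 | A2) = min(a, b) on (0.44, 0.80) = 0.44
  → value = 0.4400
Under Łukasiewicz:
  ~A5 = 1 − 0.72 = 0.28
  ~A5 | A1 = min(1, a+b) on (0.28, 0.44) = 0.72
  (~A5 | A1) & A4 = max(0, a+b−1) on (0.72, 0.74) = 0.46
  ~A5 = 1 − 0.72 = 0.28
  ~A5 | A2 = min(1, a+b) on (0.28, 0.80) = 1.00
  ((~A5 | A1) & A4) & (~A5 | A2) = max(0, a+b−1) on (0.46, 1.00) = 0.46
  → value = 0.4600
|0.4400 − 0.4600| = 0.020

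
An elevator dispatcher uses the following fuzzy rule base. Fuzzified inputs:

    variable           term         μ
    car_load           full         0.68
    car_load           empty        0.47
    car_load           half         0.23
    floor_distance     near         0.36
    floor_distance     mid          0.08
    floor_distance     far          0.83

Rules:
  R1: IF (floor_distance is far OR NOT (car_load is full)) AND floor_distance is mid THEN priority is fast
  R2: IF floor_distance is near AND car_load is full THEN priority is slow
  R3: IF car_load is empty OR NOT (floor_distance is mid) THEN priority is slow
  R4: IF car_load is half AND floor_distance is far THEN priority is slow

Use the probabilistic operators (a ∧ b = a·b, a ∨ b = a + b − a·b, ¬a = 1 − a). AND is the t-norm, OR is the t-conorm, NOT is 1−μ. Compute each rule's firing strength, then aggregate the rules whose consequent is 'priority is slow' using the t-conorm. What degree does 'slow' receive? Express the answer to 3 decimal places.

0.974

R1: (far=0.83 OR ¬full=1−0.68=0.32) = 0.8844; AND[a·b] with mid=0.08 → w = 0.0708
R2: near=0.36, full=0.68; AND[a·b] → w = 0.2448
R3: empty=0.47, ¬mid=1−0.08=0.92; OR[a + b − a·b] → w = 0.9576
R4: half=0.23, far=0.83; AND[a·b] → w = 0.1909
Rules with consequent 'slow': {R2, R3, R4} → strengths 0.2448, 0.9576, 0.1909
Aggregate via t-conorm [a + b − a·b]: 0.9741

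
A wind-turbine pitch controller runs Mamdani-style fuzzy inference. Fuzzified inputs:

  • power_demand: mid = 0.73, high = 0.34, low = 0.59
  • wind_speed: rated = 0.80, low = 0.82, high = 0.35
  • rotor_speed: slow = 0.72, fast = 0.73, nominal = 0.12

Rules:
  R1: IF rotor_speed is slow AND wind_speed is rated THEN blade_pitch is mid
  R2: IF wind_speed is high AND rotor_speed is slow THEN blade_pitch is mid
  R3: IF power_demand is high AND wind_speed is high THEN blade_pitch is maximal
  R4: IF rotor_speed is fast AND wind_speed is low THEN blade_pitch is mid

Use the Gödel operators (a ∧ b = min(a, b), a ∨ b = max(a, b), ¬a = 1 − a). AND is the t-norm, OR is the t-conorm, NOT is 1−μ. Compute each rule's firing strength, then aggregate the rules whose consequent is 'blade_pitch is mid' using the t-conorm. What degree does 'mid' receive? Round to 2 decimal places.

R1: slow=0.72, rated=0.80; AND[min(a, b)] → w = 0.72
R2: high=0.35, slow=0.72; AND[min(a, b)] → w = 0.35
R3: high=0.34, high=0.35; AND[min(a, b)] → w = 0.34
R4: fast=0.73, low=0.82; AND[min(a, b)] → w = 0.73
Rules with consequent 'mid': {R1, R2, R4} → strengths 0.72, 0.35, 0.73
Aggregate via t-conorm [max(a, b)]: 0.73

0.73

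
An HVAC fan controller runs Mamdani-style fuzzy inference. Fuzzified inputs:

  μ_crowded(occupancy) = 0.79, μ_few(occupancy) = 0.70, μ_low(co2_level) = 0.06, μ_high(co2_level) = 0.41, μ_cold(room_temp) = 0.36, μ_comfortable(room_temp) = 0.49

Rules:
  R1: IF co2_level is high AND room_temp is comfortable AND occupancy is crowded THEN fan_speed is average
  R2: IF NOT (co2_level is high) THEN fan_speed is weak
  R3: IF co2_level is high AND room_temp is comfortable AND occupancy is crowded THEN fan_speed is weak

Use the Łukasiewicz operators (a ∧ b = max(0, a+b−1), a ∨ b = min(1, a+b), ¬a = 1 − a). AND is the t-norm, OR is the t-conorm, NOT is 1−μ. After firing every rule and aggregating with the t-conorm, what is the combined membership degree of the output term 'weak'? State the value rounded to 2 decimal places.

0.59

R1: high=0.41, comfortable=0.49, crowded=0.79; AND[max(0, a+b−1)] → w = 0.00
R2: ¬high=1−0.41=0.59 → w = 0.59
R3: high=0.41, comfortable=0.49, crowded=0.79; AND[max(0, a+b−1)] → w = 0.00
Rules with consequent 'weak': {R2, R3} → strengths 0.59, 0.00
Aggregate via t-conorm [min(1, a+b)]: 0.59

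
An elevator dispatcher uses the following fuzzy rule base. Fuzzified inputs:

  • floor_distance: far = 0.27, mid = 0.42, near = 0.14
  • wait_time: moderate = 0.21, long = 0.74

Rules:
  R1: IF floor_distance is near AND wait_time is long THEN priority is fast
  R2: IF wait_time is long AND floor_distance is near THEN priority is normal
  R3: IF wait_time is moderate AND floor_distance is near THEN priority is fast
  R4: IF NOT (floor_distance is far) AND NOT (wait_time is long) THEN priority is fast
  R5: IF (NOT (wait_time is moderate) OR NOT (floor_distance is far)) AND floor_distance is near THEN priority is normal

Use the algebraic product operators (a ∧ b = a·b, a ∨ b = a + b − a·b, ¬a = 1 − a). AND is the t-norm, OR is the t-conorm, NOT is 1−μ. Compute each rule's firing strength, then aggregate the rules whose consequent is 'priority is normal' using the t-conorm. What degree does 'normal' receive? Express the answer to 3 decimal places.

0.222

R1: near=0.14, long=0.74; AND[a·b] → w = 0.1036
R2: long=0.74, near=0.14; AND[a·b] → w = 0.1036
R3: moderate=0.21, near=0.14; AND[a·b] → w = 0.0294
R4: ¬far=1−0.27=0.73, ¬long=1−0.74=0.26; AND[a·b] → w = 0.1898
R5: (¬moderate=1−0.21=0.79 OR ¬far=1−0.27=0.73) = 0.9433; AND[a·b] with near=0.14 → w = 0.1321
Rules with consequent 'normal': {R2, R5} → strengths 0.1036, 0.1321
Aggregate via t-conorm [a + b − a·b]: 0.2220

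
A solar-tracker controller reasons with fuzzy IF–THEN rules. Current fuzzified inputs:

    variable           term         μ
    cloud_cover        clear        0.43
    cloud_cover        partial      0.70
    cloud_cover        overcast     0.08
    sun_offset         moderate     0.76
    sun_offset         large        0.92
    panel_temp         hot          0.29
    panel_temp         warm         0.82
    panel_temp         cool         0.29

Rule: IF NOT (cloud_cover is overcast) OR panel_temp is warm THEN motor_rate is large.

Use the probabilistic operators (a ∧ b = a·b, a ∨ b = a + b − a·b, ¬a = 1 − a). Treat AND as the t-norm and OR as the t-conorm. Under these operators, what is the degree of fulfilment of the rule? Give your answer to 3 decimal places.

firing strength: ¬overcast=1−0.08=0.92, warm=0.82; OR[a + b − a·b] → w = 0.9856

0.986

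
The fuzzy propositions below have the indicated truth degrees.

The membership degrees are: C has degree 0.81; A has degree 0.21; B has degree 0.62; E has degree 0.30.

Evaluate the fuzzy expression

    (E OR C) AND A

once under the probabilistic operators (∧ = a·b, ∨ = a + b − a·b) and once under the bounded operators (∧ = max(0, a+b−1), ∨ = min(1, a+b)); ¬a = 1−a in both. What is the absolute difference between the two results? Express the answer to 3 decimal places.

0.028

Under probabilistic:
  E OR C = a + b − a·b on (0.3000, 0.8100) = 0.8670
  (E OR C) AND A = a·b on (0.8670, 0.2100) = 0.1821
  → value = 0.1821
Under bounded:
  E OR C = min(1, a+b) on (0.30, 0.81) = 1.00
  (E OR C) AND A = max(0, a+b−1) on (1.00, 0.21) = 0.21
  → value = 0.2100
|0.1821 − 0.2100| = 0.028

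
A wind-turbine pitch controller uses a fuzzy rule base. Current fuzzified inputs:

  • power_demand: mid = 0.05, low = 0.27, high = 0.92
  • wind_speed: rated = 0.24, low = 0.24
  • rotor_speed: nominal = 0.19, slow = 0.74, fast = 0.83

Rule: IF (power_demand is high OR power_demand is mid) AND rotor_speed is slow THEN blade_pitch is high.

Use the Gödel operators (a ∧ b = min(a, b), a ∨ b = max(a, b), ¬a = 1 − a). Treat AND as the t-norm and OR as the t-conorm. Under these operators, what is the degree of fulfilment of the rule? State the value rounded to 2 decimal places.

firing strength: (high=0.92 OR mid=0.05) = 0.92; AND[min(a, b)] with slow=0.74 → w = 0.74

0.74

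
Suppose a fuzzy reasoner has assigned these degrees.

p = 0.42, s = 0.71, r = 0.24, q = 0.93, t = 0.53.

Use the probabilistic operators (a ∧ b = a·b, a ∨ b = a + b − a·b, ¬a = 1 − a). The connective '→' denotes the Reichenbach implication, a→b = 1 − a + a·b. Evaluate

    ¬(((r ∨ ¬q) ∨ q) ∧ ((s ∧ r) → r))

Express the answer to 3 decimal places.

¬q = 1 − 0.9300 = 0.0700
r ∨ ¬q = a + b − a·b on (0.2400, 0.0700) = 0.2932
(r ∨ ¬q) ∨ q = a + b − a·b on (0.2932, 0.9300) = 0.9505
s ∧ r = a·b on (0.7100, 0.2400) = 0.1704
(s ∧ r) → r  [Reichenbach: 1 − a + a·b] with a=0.1704, b=0.2400 → 0.8705
((r ∨ ¬q) ∨ q) ∧ ((s ∧ r) → r) = a·b on (0.9505, 0.8705) = 0.8274
¬(((r ∨ ¬q) ∨ q) ∧ ((s ∧ r) → r)) = 1 − 0.8274 = 0.1726

0.173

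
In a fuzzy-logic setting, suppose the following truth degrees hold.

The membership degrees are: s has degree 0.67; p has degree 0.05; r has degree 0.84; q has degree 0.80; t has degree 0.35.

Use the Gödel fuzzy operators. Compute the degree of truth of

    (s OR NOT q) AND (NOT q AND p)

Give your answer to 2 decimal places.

NOT q = 1 − 0.80 = 0.20
s OR NOT q = max(a, b) on (0.67, 0.20) = 0.67
NOT q = 1 − 0.80 = 0.20
NOT q AND p = min(a, b) on (0.20, 0.05) = 0.05
(s OR NOT q) AND (NOT q AND p) = min(a, b) on (0.67, 0.05) = 0.05

0.05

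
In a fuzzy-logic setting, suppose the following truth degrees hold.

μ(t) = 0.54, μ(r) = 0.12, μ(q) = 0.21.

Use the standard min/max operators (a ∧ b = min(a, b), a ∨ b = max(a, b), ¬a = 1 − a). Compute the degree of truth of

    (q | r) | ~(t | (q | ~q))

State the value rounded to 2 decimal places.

q | r = max(a, b) on (0.21, 0.12) = 0.21
~q = 1 − 0.21 = 0.79
q | ~q = max(a, b) on (0.21, 0.79) = 0.79
t | (q | ~q) = max(a, b) on (0.54, 0.79) = 0.79
~(t | (q | ~q)) = 1 − 0.79 = 0.21
(q | r) | ~(t | (q | ~q)) = max(a, b) on (0.21, 0.21) = 0.21

0.21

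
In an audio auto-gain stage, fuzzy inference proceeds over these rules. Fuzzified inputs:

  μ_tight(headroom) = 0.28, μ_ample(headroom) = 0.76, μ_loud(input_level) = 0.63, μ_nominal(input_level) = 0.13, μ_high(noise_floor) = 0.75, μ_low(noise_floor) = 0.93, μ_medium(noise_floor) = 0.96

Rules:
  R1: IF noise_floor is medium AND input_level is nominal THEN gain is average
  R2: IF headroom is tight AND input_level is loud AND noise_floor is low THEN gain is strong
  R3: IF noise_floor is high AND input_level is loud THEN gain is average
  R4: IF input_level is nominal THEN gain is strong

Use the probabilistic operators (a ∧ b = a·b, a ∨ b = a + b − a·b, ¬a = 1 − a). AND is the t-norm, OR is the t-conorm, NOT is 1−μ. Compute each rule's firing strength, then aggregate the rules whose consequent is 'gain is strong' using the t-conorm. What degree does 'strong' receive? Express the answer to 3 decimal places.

R1: medium=0.96, nominal=0.13; AND[a·b] → w = 0.1248
R2: tight=0.28, loud=0.63, low=0.93; AND[a·b] → w = 0.1641
R3: high=0.75, loud=0.63; AND[a·b] → w = 0.4725
R4: nominal=0.13 → w = 0.1300
Rules with consequent 'strong': {R2, R4} → strengths 0.1641, 0.1300
Aggregate via t-conorm [a + b − a·b]: 0.2727

0.273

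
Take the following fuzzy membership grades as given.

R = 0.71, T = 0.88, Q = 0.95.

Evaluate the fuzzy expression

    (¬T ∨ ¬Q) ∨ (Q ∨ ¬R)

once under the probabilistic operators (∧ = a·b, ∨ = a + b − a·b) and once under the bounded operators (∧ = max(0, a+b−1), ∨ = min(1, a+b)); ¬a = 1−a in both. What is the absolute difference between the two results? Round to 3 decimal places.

Under probabilistic:
  ¬T = 1 − 0.8800 = 0.1200
  ¬Q = 1 − 0.9500 = 0.0500
  ¬T ∨ ¬Q = a + b − a·b on (0.1200, 0.0500) = 0.1640
  ¬R = 1 − 0.7100 = 0.2900
  Q ∨ ¬R = a + b − a·b on (0.9500, 0.2900) = 0.9645
  (¬T ∨ ¬Q) ∨ (Q ∨ ¬R) = a + b − a·b on (0.1640, 0.9645) = 0.9703
  → value = 0.9703
Under bounded:
  ¬T = 1 − 0.88 = 0.12
  ¬Q = 1 − 0.95 = 0.05
  ¬T ∨ ¬Q = min(1, a+b) on (0.12, 0.05) = 0.17
  ¬R = 1 − 0.71 = 0.29
  Q ∨ ¬R = min(1, a+b) on (0.95, 0.29) = 1.00
  (¬T ∨ ¬Q) ∨ (Q ∨ ¬R) = min(1, a+b) on (0.17, 1.00) = 1.00
  → value = 1.0000
|0.9703 − 1.0000| = 0.030

0.030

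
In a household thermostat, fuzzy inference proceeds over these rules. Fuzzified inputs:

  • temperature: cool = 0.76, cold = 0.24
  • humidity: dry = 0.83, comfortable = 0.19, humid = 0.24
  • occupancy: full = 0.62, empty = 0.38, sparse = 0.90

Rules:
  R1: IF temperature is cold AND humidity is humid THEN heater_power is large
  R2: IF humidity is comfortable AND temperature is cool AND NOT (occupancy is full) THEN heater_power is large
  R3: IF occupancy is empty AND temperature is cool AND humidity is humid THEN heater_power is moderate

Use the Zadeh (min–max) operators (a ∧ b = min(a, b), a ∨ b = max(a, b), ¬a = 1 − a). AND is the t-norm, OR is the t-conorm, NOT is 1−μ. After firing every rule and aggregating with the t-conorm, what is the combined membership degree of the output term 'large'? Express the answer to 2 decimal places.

R1: cold=0.24, humid=0.24; AND[min(a, b)] → w = 0.24
R2: comfortable=0.19, cool=0.76, ¬full=1−0.62=0.38; AND[min(a, b)] → w = 0.19
R3: empty=0.38, cool=0.76, humid=0.24; AND[min(a, b)] → w = 0.24
Rules with consequent 'large': {R1, R2} → strengths 0.24, 0.19
Aggregate via t-conorm [max(a, b)]: 0.24

0.24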